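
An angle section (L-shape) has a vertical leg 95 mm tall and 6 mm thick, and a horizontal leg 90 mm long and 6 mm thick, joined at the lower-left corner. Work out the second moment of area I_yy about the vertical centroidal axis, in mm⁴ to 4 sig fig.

I_yy ≈ 8.397 × 10⁵ mm⁴

Split into non-overlapping primitives; take the origin at the lower-left of the bounding box.
Vertical leg: 6 × 95, A = 570 mm², x = 3 mm, Ī = 1 710 mm⁴.
Horizontal leg (remainder): 84 × 6, A = 504 mm², x = 48 mm, Ī = 296 352 mm⁴.
Centroid: x̄ = ΣA·x / ΣA = 24.1173 mm.
Transfer each piece to the vertical centroidal axis using Ī + A·d² with d = x − 24.1173:
  vertical leg: d = -21.1173 mm → contributes +255 896 mm⁴
  horizontal leg (remainder): d = 23.8827 mm → contributes +583 825 mm⁴
Total I = 839 721 mm⁴.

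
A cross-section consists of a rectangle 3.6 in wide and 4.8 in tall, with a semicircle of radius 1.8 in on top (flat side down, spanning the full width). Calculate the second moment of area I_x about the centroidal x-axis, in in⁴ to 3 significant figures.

I_x ≈ 73.7 in⁴

Treat the section as a set of non-overlapping primitives; coordinates are from the bounding-box lower-left.
Rectangular body: 3.6 × 4.8, A = 17.28 in², y = 2.4 in, Ī = 33.178 in⁴.
Semicircular cap: semicircle r = 1.8, A = 5.0894 in², y = 5.5639 in, Ī = 1.1522 in⁴.
Centroid: ȳ = ΣA·y / ΣA = 3.1198 in.
Transfer each piece to the centroidal x-axis using Ī + A·d² with d = y − 3.1198:
  rectangular body: d = -0.71985 in → contributes +42.132 in⁴
  semicircular cap: d = 2.4441 in → contributes +31.554 in⁴
Total I = 73.686 in⁴.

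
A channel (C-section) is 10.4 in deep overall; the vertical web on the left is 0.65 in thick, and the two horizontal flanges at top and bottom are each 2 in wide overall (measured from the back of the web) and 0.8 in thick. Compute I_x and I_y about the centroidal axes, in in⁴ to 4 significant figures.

Treat the section as a set of non-overlapping primitives; coordinates are from the bounding-box lower-left.
Web: 0.65 × 10.4, A = 6.76 in², y = 5.2 in, Ī = 60.9301 in⁴.
Top flange (beyond web): 1.35 × 0.8, A = 1.08 in², y = 10 in, Ī = 0.0576 in⁴.
Bottom flange (beyond web): 1.35 × 0.8, A = 1.08 in², y = 0.4 in, Ī = 0.0576 in⁴.
By symmetry the centroid is at mid-height, ȳ = 5.2 in.
Transfer each piece to the centroidal x-axis using Ī + A·d² with d = y − 5.2:
  web: d = 0 in → contributes +60.9301 in⁴
  top flange (beyond web): d = 4.8 in → contributes +24.9408 in⁴
  bottom flange (beyond web): d = -4.8 in → contributes +24.9408 in⁴
Total I = 110.812 in⁴.
For the y-axis: x̄ = 0.567152 in.
Repeating about the centroidal y-axis gives I_y = 2.20301 in⁴.

I_x ≈ 110.8 in⁴, I_y ≈ 2.203 in⁴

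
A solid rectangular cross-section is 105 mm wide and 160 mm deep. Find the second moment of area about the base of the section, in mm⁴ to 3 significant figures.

I_base ≈ 1.43 × 10⁸ mm⁴

The section: 105 × 160, A = 16 800 mm², y = 80 mm, Ī = 35 840 000 mm⁴.
Transfer it to a horizontal axis along the bottom face using Ī + A·d² with d = y − 0:
  the section: d = 80 mm → contributes +143 360 000 mm⁴
Total I = 143 360 000 mm⁴.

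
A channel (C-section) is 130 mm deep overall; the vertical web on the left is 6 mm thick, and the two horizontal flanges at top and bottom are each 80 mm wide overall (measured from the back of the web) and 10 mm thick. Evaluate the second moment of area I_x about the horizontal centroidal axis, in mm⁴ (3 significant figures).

I_x ≈ 6.44 × 10⁶ mm⁴

Split into non-overlapping primitives; take the origin at the lower-left of the bounding box.
Web: 6 × 130, A = 780 mm², y = 65 mm, Ī = 1 098 500 mm⁴.
Top flange (beyond web): 74 × 10, A = 740 mm², y = 125 mm, Ī = 6166.7 mm⁴.
Bottom flange (beyond web): 74 × 10, A = 740 mm², y = 5 mm, Ī = 6166.7 mm⁴.
By symmetry the centroid is at mid-height, ȳ = 65 mm.
Transfer each piece to the horizontal centroidal axis using Ī + A·d² with d = y − 65:
  web: d = 0 mm → contributes +1 098 500 mm⁴
  top flange (beyond web): d = 60 mm → contributes +2 670 167 mm⁴
  bottom flange (beyond web): d = -60 mm → contributes +2 670 167 mm⁴
Total I = 6 438 833 mm⁴.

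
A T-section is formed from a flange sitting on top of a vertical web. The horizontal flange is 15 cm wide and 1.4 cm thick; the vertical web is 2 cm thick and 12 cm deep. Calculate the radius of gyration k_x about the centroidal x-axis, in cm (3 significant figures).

Treat the section as a set of non-overlapping primitives; coordinates are from the bounding-box lower-left.
Flange: 15 × 1.4, A = 21 cm², y = 12.7 cm, Ī = 3.43 cm⁴.
Web: 2 × 12, A = 24 cm², y = 6 cm, Ī = 288 cm⁴.
Centroid: ȳ = ΣA·y / ΣA = 9.1267 cm.
Transfer each piece to the centroidal x-axis using Ī + A·d² with d = y − 9.1267:
  flange: d = 3.5733 cm → contributes +271.57 cm⁴
  web: d = -3.1267 cm → contributes +522.63 cm⁴
Total I = 794.2 cm⁴.
Radius of gyration: k = √(I/A) = √(794.2 / 45) = 4.2011 cm.

k_x ≈ 4.20 cm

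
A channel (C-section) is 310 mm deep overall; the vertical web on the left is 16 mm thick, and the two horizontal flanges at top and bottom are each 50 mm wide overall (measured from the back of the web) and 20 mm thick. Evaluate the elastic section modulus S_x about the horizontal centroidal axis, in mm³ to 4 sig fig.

S_x ≈ 4.410 × 10⁵ mm³

Decompose the section into non-overlapping parts with the origin at the bottom-left of its bounding rectangle.
Web: 16 × 310, A = 4 960 mm², y = 155 mm, Ī = 39 721 333 mm⁴.
Top flange (beyond web): 34 × 20, A = 680 mm², y = 300 mm, Ī = 22666.7 mm⁴.
Bottom flange (beyond web): 34 × 20, A = 680 mm², y = 10 mm, Ī = 22666.7 mm⁴.
By symmetry the centroid is at mid-height, ȳ = 155 mm.
Transfer each piece to the horizontal centroidal axis using Ī + A·d² with d = y − 155:
  web: d = 0 mm → contributes +39 721 333 mm⁴
  top flange (beyond web): d = 145 mm → contributes +14 319 667 mm⁴
  bottom flange (beyond web): d = -145 mm → contributes +14 319 667 mm⁴
Total I = 68 360 667 mm⁴.
Extreme fibre distance c = 155 mm; S = I/c = 441 037 mm³.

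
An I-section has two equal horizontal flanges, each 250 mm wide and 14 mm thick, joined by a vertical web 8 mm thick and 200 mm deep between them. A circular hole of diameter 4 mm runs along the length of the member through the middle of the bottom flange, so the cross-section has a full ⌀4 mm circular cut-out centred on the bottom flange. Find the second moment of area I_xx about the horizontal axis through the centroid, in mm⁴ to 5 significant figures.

Treat the section as a set of non-overlapping primitives; coordinates are from the bounding-box lower-left.
Bottom flange: 250 × 14, A = 3 500 mm², y = 7 mm, Ī = 57166.67 mm⁴.
Web: 8 × 200, A = 1 600 mm², y = 114 mm, Ī = 5 333 333 mm⁴.
Top flange: 250 × 14, A = 3 500 mm², y = 221 mm, Ī = 57166.67 mm⁴.
Hole (subtracted): ⌀4, A = 12.56637 mm², y = 7 mm, Ī = 12.56637 mm⁴.
Centroid: ȳ = ΣA·y / ΣA = 114.1566 mm.
Transfer each piece to the horizontal axis through the centroid using Ī + A·d² with d = y − 114.1566:
  bottom flange: d = -107.1566 mm → contributes +40 246 029 mm⁴
  web: d = -0.1565778 mm → contributes +5 333 373 mm⁴
  top flange: d = 106.8434 mm → contributes +40 011 476 mm⁴
  hole: d = -107.1566 mm → contributes −144306.3 mm⁴
Total I = 85 446 571 mm⁴.

I_xx ≈ 8.5447 × 10⁷ mm⁴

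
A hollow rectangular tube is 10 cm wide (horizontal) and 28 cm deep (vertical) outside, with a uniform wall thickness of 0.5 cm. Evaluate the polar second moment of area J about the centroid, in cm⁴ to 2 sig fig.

Decompose the section into non-overlapping parts with the origin at the bottom-left of its bounding rectangle.
Outer rectangle: 10 × 28, A = 280 cm², y = 14 cm, Ī = 18 293 cm⁴.
Inner void (subtracted): 9 × 27, A = 243 cm², y = 14 cm, Ī = 14 762 cm⁴.
By symmetry the centroid is at mid-height, ȳ = 14 cm.
All pieces are centred on the centroidal x-axis, so I = ΣĪ (holes subtracted) = 3 531 cm⁴.
Repeating about the centroidal y-axis gives I_y = 693.1 cm⁴.
Polar second moment: J = I_x + I_y = 4 224 cm⁴.

J ≈ 4200 cm⁴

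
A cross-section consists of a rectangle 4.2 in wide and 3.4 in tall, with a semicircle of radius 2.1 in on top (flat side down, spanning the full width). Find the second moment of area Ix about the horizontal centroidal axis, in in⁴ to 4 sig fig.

Split into non-overlapping primitives; take the origin at the lower-left of the bounding box.
Rectangular body: 4.2 × 3.4, A = 14.28 in², y = 1.7 in, Ī = 13.7564 in⁴.
Semicircular cap: semicircle r = 2.1, A = 6.92721 in², y = 4.29127 in, Ī = 2.13456 in⁴.
Centroid: ȳ = ΣA·y / ΣA = 2.54642 in.
Transfer each piece to the horizontal centroidal axis using Ī + A·d² with d = y − 2.54642:
  rectangular body: d = -0.846422 in → contributes +23.987 in⁴
  semicircular cap: d = 1.74485 in → contributes +23.2244 in⁴
Total I = 47.2114 in⁴.

Ix ≈ 47.21 in⁴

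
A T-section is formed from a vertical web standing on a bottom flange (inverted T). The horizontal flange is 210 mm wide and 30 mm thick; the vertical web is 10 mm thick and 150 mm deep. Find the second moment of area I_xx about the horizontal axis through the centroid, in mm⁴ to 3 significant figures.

Split into non-overlapping primitives; take the origin at the lower-left of the bounding box.
Flange: 210 × 30, A = 6 300 mm², y = 15 mm, Ī = 472 500 mm⁴.
Web: 10 × 150, A = 1 500 mm², y = 105 mm, Ī = 2 812 500 mm⁴.
Centroid: ȳ = ΣA·y / ΣA = 32.308 mm.
Transfer each piece to the horizontal axis through the centroid using Ī + A·d² with d = y − 32.308:
  flange: d = -17.308 mm → contributes +2 359 704 mm⁴
  web: d = 72.692 mm → contributes +10 738 757 mm⁴
Total I = 13 098 462 mm⁴.

I_xx ≈ 1.31 × 10⁷ mm⁴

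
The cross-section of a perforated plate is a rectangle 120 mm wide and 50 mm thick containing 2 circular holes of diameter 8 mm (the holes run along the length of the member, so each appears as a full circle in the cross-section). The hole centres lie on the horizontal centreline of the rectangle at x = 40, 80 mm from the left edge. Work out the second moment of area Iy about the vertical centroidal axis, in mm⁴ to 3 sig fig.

Iy ≈ 7.16 × 10⁶ mm⁴

Decompose the section into non-overlapping parts with the origin at the bottom-left of its bounding rectangle.
Plate: 120 × 50, A = 6 000 mm², x = 60 mm, Ī = 7 200 000 mm⁴.
Hole 1 (subtracted): ⌀8, A = 50.265 mm², x = 40 mm, Ī = 201.06 mm⁴.
Hole 2 (subtracted): ⌀8, A = 50.265 mm², x = 80 mm, Ī = 201.06 mm⁴.
By symmetry the centroid is at mid-width, x̄ = 60 mm.
Transfer each piece to the vertical centroidal axis using Ī + A·d² with d = x − 60:
  plate: d = 0 mm → contributes +7 200 000 mm⁴
  hole 1: d = -20 mm → contributes −20 307 mm⁴
  hole 2: d = 20 mm → contributes −20 307 mm⁴
Total I = 7 159 385 mm⁴.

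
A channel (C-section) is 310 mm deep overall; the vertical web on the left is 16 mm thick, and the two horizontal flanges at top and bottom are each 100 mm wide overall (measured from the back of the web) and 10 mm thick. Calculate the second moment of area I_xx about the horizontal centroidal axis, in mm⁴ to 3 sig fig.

Decompose the section into non-overlapping parts with the origin at the bottom-left of its bounding rectangle.
Web: 16 × 310, A = 4 960 mm², y = 155 mm, Ī = 39 721 333 mm⁴.
Top flange (beyond web): 84 × 10, A = 840 mm², y = 305 mm, Ī = 7 000 mm⁴.
Bottom flange (beyond web): 84 × 10, A = 840 mm², y = 5 mm, Ī = 7 000 mm⁴.
By symmetry the centroid is at mid-height, ȳ = 155 mm.
Transfer each piece to the horizontal centroidal axis using Ī + A·d² with d = y − 155:
  web: d = 0 mm → contributes +39 721 333 mm⁴
  top flange (beyond web): d = 150 mm → contributes +18 907 000 mm⁴
  bottom flange (beyond web): d = -150 mm → contributes +18 907 000 mm⁴
Total I = 77 535 333 mm⁴.

I_xx ≈ 7.75 × 10⁷ mm⁴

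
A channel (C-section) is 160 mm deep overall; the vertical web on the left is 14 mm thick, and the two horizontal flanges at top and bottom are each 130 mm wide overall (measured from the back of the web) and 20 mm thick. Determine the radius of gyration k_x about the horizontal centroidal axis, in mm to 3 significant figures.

k_x ≈ 63.4 mm

Decompose the section into non-overlapping parts with the origin at the bottom-left of its bounding rectangle.
Web: 14 × 160, A = 2 240 mm², y = 80 mm, Ī = 4 778 667 mm⁴.
Top flange (beyond web): 116 × 20, A = 2 320 mm², y = 150 mm, Ī = 77 333 mm⁴.
Bottom flange (beyond web): 116 × 20, A = 2 320 mm², y = 10 mm, Ī = 77 333 mm⁴.
By symmetry the centroid is at mid-height, ȳ = 80 mm.
Transfer each piece to the horizontal centroidal axis using Ī + A·d² with d = y − 80:
  web: d = 0 mm → contributes +4 778 667 mm⁴
  top flange (beyond web): d = 70 mm → contributes +11 445 333 mm⁴
  bottom flange (beyond web): d = -70 mm → contributes +11 445 333 mm⁴
Total I = 27 669 333 mm⁴.
Radius of gyration: k = √(I/A) = √(27 669 333 / 6 880) = 63.417 mm.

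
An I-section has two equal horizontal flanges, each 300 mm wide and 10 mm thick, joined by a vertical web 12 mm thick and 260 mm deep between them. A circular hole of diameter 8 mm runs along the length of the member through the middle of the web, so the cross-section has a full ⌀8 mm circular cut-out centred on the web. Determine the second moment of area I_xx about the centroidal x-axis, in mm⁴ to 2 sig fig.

I_xx ≈ 1.3 × 10⁸ mm⁴

Split into non-overlapping primitives; take the origin at the lower-left of the bounding box.
Bottom flange: 300 × 10, A = 3 000 mm², y = 5 mm, Ī = 25 000 mm⁴.
Web: 12 × 260, A = 3 120 mm², y = 140 mm, Ī = 17 576 000 mm⁴.
Top flange: 300 × 10, A = 3 000 mm², y = 275 mm, Ī = 25 000 mm⁴.
Hole (subtracted): ⌀8, A = 50.27 mm², y = 140 mm, Ī = 201.1 mm⁴.
By symmetry the centroid is at mid-height, ȳ = 140 mm.
Transfer each piece to the centroidal x-axis using Ī + A·d² with d = y − 140:
  bottom flange: d = -135 mm → contributes +54 700 000 mm⁴
  web: d = 0 mm → contributes +17 576 000 mm⁴
  top flange: d = 135 mm → contributes +54 700 000 mm⁴
  hole: d = 0 mm → contributes −201.1 mm⁴
Total I = 126 975 799 mm⁴.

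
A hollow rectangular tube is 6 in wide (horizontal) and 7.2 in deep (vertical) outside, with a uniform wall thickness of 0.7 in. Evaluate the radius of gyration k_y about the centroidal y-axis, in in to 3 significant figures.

k_y ≈ 2.24 in

Treat the section as a set of non-overlapping primitives; coordinates are from the bounding-box lower-left.
Outer rectangle: 6 × 7.2, A = 43.2 in², x = 3 in, Ī = 129.6 in⁴.
Inner void (subtracted): 4.6 × 5.8, A = 26.68 in², x = 3 in, Ī = 47.046 in⁴.
By symmetry the centroid is at mid-width, x̄ = 3 in.
All pieces are centred on the centroidal y-axis, so I = ΣĪ (holes subtracted) = 82.554 in⁴.
Radius of gyration: k = √(I/A) = √(82.554 / 16.52) = 2.2354 in.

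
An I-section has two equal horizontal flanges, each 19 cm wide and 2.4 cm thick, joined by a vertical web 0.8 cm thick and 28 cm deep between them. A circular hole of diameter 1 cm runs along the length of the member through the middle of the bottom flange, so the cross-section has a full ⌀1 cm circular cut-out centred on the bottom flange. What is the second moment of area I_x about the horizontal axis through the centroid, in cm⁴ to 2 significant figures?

Decompose the section into non-overlapping parts with the origin at the bottom-left of its bounding rectangle.
Bottom flange: 19 × 2.4, A = 45.6 cm², y = 1.2 cm, Ī = 21.89 cm⁴.
Web: 0.8 × 28, A = 22.4 cm², y = 16.4 cm, Ī = 1 463 cm⁴.
Top flange: 19 × 2.4, A = 45.6 cm², y = 31.6 cm, Ī = 21.89 cm⁴.
Hole (subtracted): ⌀1, A = 0.7854 cm², y = 1.2 cm, Ī = 0.04909 cm⁴.
Centroid: ȳ = ΣA·y / ΣA = 16.51 cm.
Transfer each piece to the horizontal axis through the centroid using Ī + A·d² with d = y − 16.51:
  bottom flange: d = -15.31 cm → contributes +10 705 cm⁴
  web: d = -0.1058 cm → contributes +1 464 cm⁴
  top flange: d = 15.09 cm → contributes +10 411 cm⁴
  hole: d = -15.31 cm → contributes −184 cm⁴
Total I = 22 395 cm⁴.

I_x ≈ 2.2 × 10⁴ cm⁴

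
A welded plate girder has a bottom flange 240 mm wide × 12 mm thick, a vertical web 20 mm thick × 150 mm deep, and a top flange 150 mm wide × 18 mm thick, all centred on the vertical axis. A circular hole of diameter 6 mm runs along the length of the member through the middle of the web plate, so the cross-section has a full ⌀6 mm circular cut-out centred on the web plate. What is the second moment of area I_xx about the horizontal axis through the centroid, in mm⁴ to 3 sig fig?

I_xx ≈ 4.37 × 10⁷ mm⁴

Break the section into simple shapes (no overlaps), measuring from the bottom-left corner of the bounding box.
Bottom plate: 240 × 12, A = 2 880 mm², y = 6 mm, Ī = 34 560 mm⁴.
Web plate: 20 × 150, A = 3 000 mm², y = 87 mm, Ī = 5 625 000 mm⁴.
Top plate: 150 × 18, A = 2 700 mm², y = 171 mm, Ī = 72 900 mm⁴.
Hole (subtracted): ⌀6, A = 28.274 mm², y = 87 mm, Ī = 63.617 mm⁴.
Centroid: ȳ = ΣA·y / ΣA = 86.242 mm.
Transfer each piece to the horizontal axis through the centroid using Ī + A·d² with d = y − 86.242:
  bottom plate: d = -80.242 mm → contributes +18 578 362 mm⁴
  web plate: d = 0.75774 mm → contributes +5 626 723 mm⁴
  top plate: d = 84.758 mm → contributes +19 469 362 mm⁴
  hole: d = 0.75774 mm → contributes −79.852 mm⁴
Total I = 43 674 366 mm⁴.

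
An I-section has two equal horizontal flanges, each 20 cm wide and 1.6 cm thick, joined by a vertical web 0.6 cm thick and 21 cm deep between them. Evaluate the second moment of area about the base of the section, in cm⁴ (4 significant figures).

I_base ≈ 1.986 × 10⁴ cm⁴

Treat the section as a set of non-overlapping primitives; coordinates are from the bounding-box lower-left.
Bottom flange: 20 × 1.6, A = 32 cm², y = 0.8 cm, Ī = 6.82667 cm⁴.
Web: 0.6 × 21, A = 12.6 cm², y = 12.1 cm, Ī = 463.05 cm⁴.
Top flange: 20 × 1.6, A = 32 cm², y = 23.4 cm, Ī = 6.82667 cm⁴.
Transfer each piece to the base of the section using Ī + A·d² with d = y − 0:
  bottom flange: d = 0.8 cm → contributes +27.3067 cm⁴
  web: d = 12.1 cm → contributes +2307.82 cm⁴
  top flange: d = 23.4 cm → contributes +17528.7 cm⁴
Total I = 19863.9 cm⁴.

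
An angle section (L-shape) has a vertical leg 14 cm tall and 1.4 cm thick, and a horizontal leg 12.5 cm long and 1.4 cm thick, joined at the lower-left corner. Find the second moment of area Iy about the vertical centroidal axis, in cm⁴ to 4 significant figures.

Iy ≈ 501.3 cm⁴

Treat the section as a set of non-overlapping primitives; coordinates are from the bounding-box lower-left.
Vertical leg: 1.4 × 14, A = 19.6 cm², x = 0.7 cm, Ī = 3.20133 cm⁴.
Horizontal leg (remainder): 11.1 × 1.4, A = 15.54 cm², x = 6.95 cm, Ī = 159.557 cm⁴.
Centroid: x̄ = ΣA·x / ΣA = 3.46394 cm.
Transfer each piece to the vertical centroidal axis using Ī + A·d² with d = x − 3.46394:
  vertical leg: d = -2.76394 cm → contributes +152.933 cm⁴
  horizontal leg (remainder): d = 3.48606 cm → contributes +348.408 cm⁴
Total I = 501.341 cm⁴.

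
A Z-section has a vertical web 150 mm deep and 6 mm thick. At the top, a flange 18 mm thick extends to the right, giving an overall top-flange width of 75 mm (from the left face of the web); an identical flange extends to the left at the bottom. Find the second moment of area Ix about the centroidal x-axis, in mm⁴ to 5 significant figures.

Split into non-overlapping primitives; take the origin at the lower-left of the bounding box.
Web: 6 × 150, A = 900 mm², y = 75 mm, Ī = 1 687 500 mm⁴.
Top flange (beyond web): 69 × 18, A = 1 242 mm², y = 141 mm, Ī = 33 534 mm⁴.
Bottom flange (beyond web): 69 × 18, A = 1 242 mm², y = 9 mm, Ī = 33 534 mm⁴.
Centroid: ȳ = ΣA·y / ΣA = 75 mm.
Transfer each piece to the centroidal x-axis using Ī + A·d² with d = y − 75:
  web: d = 0 mm → contributes +1 687 500 mm⁴
  top flange (beyond web): d = 66 mm → contributes +5 443 686 mm⁴
  bottom flange (beyond web): d = -66 mm → contributes +5 443 686 mm⁴
Total I = 12 574 872 mm⁴.

Ix ≈ 1.2575 × 10⁷ mm⁴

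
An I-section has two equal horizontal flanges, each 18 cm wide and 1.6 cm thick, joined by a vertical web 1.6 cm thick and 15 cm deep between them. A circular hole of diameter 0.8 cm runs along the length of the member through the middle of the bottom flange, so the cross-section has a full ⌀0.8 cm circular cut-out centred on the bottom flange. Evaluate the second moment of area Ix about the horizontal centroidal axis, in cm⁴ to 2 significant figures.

Treat the section as a set of non-overlapping primitives; coordinates are from the bounding-box lower-left.
Bottom flange: 18 × 1.6, A = 28.8 cm², y = 0.8 cm, Ī = 6.144 cm⁴.
Web: 1.6 × 15, A = 24 cm², y = 9.1 cm, Ī = 450 cm⁴.
Top flange: 18 × 1.6, A = 28.8 cm², y = 17.4 cm, Ī = 6.144 cm⁴.
Hole (subtracted): ⌀0.8, A = 0.5027 cm², y = 0.8 cm, Ī = 0.02011 cm⁴.
Centroid: ȳ = ΣA·y / ΣA = 9.151 cm.
Transfer each piece to the horizontal centroidal axis using Ī + A·d² with d = y − 9.151:
  bottom flange: d = -8.351 cm → contributes +2 015 cm⁴
  web: d = -0.05144 cm → contributes +450.1 cm⁴
  top flange: d = 8.249 cm → contributes +1 966 cm⁴
  hole: d = -8.351 cm → contributes −35.08 cm⁴
Total I = 4 395 cm⁴.

Ix ≈ 4400 cm⁴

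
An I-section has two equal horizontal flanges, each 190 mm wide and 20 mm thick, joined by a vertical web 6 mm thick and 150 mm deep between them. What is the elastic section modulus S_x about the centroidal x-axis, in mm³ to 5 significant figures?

Split into non-overlapping primitives; take the origin at the lower-left of the bounding box.
Bottom flange: 190 × 20, A = 3 800 mm², y = 10 mm, Ī = 126666.7 mm⁴.
Web: 6 × 150, A = 900 mm², y = 95 mm, Ī = 1 687 500 mm⁴.
Top flange: 190 × 20, A = 3 800 mm², y = 180 mm, Ī = 126666.7 mm⁴.
By symmetry the centroid is at mid-height, ȳ = 95 mm.
Transfer each piece to the centroidal x-axis using Ī + A·d² with d = y − 95:
  bottom flange: d = -85 mm → contributes +27 581 667 mm⁴
  web: d = 0 mm → contributes +1 687 500 mm⁴
  top flange: d = 85 mm → contributes +27 581 667 mm⁴
Total I = 56 850 833 mm⁴.
Extreme fibre distance c = 95 mm; S = I/c = 598429.8 mm³.

S_x ≈ 5.9843 × 10⁵ mm³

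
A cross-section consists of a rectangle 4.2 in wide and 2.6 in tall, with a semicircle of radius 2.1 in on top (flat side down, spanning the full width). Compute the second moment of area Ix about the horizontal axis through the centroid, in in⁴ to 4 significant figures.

Decompose the section into non-overlapping parts with the origin at the bottom-left of its bounding rectangle.
Rectangular body: 4.2 × 2.6, A = 10.92 in², y = 1.3 in, Ī = 6.1516 in⁴.
Semicircular cap: semicircle r = 2.1, A = 6.92721 in², y = 3.49127 in, Ī = 2.13456 in⁴.
Centroid: ȳ = ΣA·y / ΣA = 2.15052 in.
Transfer each piece to the horizontal axis through the centroid using Ī + A·d² with d = y − 2.15052:
  rectangular body: d = -0.850518 in → contributes +14.0509 in⁴
  semicircular cap: d = 1.34075 in → contributes +14.587 in⁴
Total I = 28.6379 in⁴.

Ix ≈ 28.64 in⁴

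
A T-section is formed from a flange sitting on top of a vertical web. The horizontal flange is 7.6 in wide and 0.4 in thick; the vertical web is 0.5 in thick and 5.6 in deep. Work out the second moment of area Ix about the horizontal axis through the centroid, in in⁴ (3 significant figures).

Decompose the section into non-overlapping parts with the origin at the bottom-left of its bounding rectangle.
Flange: 7.6 × 0.4, A = 3.04 in², y = 5.8 in, Ī = 0.040533 in⁴.
Web: 0.5 × 5.6, A = 2.8 in², y = 2.8 in, Ī = 7.3173 in⁴.
Centroid: ȳ = ΣA·y / ΣA = 4.3616 in.
Transfer each piece to the horizontal axis through the centroid using Ī + A·d² with d = y − 4.3616:
  flange: d = 1.4384 in → contributes +6.3299 in⁴
  web: d = -1.5616 in → contributes +14.146 in⁴
Total I = 20.476 in⁴.

Ix ≈ 20.5 in⁴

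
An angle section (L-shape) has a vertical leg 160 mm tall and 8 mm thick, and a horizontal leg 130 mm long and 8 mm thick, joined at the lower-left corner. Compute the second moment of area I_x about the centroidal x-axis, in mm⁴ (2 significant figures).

Decompose the section into non-overlapping parts with the origin at the bottom-left of its bounding rectangle.
Vertical leg: 8 × 160, A = 1 280 mm², y = 80 mm, Ī = 2 730 667 mm⁴.
Horizontal leg (remainder): 122 × 8, A = 976 mm², y = 4 mm, Ī = 5 205 mm⁴.
Centroid: ȳ = ΣA·y / ΣA = 47.12 mm.
Transfer each piece to the centroidal x-axis using Ī + A·d² with d = y − 47.12:
  vertical leg: d = 32.88 mm → contributes +4 114 420 mm⁴
  horizontal leg (remainder): d = -43.12 mm → contributes +1 819 963 mm⁴
Total I = 5 934 383 mm⁴.

I_x ≈ 5.9 × 10⁶ mm⁴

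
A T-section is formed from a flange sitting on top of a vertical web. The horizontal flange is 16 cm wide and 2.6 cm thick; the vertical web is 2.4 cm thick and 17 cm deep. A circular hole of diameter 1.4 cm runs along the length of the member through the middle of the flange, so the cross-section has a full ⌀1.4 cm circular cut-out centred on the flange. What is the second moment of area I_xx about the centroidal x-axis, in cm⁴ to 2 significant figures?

I_xx ≈ 2900 cm⁴

Treat the section as a set of non-overlapping primitives; coordinates are from the bounding-box lower-left.
Flange: 16 × 2.6, A = 41.6 cm², y = 18.3 cm, Ī = 23.43 cm⁴.
Web: 2.4 × 17, A = 40.8 cm², y = 8.5 cm, Ī = 982.6 cm⁴.
Hole (subtracted): ⌀1.4, A = 1.539 cm², y = 18.3 cm, Ī = 0.1886 cm⁴.
Centroid: ȳ = ΣA·y / ΣA = 13.36 cm.
Transfer each piece to the centroidal x-axis using Ī + A·d² with d = y − 13.36:
  flange: d = 4.945 cm → contributes +1 041 cm⁴
  web: d = -4.855 cm → contributes +1 944 cm⁴
  hole: d = 4.945 cm → contributes −37.83 cm⁴
Total I = 2 947 cm⁴.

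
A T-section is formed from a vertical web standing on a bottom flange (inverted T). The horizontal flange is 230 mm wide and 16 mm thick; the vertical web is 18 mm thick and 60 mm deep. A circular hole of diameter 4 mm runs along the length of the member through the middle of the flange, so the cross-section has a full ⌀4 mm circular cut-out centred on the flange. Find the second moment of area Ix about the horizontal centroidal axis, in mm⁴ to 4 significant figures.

Break the section into simple shapes (no overlaps), measuring from the bottom-left corner of the bounding box.
Flange: 230 × 16, A = 3 680 mm², y = 8 mm, Ī = 78506.7 mm⁴.
Web: 18 × 60, A = 1 080 mm², y = 46 mm, Ī = 324 000 mm⁴.
Hole (subtracted): ⌀4, A = 12.5664 mm², y = 8 mm, Ī = 12.5664 mm⁴.
Centroid: ȳ = ΣA·y / ΣA = 16.6447 mm.
Transfer each piece to the horizontal centroidal axis using Ī + A·d² with d = y − 16.6447:
  flange: d = -8.64467 mm → contributes +353 514 mm⁴
  web: d = 29.3553 mm → contributes +1 254 674 mm⁴
  hole: d = -8.64467 mm → contributes −951.655 mm⁴
Total I = 1 607 237 mm⁴.

Ix ≈ 1.607 × 10⁶ mm⁴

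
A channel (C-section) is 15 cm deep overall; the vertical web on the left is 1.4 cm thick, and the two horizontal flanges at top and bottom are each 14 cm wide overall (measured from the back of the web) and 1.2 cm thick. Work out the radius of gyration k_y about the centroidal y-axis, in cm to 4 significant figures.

Treat the section as a set of non-overlapping primitives; coordinates are from the bounding-box lower-left.
Web: 1.4 × 15, A = 21 cm², x = 0.7 cm, Ī = 3.43 cm⁴.
Top flange (beyond web): 12.6 × 1.2, A = 15.12 cm², x = 7.7 cm, Ī = 200.038 cm⁴.
Bottom flange (beyond web): 12.6 × 1.2, A = 15.12 cm², x = 7.7 cm, Ī = 200.038 cm⁴.
Centroid: x̄ = ΣA·x / ΣA = 4.83115 cm.
Transfer each piece to the centroidal y-axis using Ī + A·d² with d = x − 4.83115:
  web: d = -4.13115 cm → contributes +361.824 cm⁴
  top flange (beyond web): d = 2.86885 cm → contributes +324.48 cm⁴
  bottom flange (beyond web): d = 2.86885 cm → contributes +324.48 cm⁴
Total I = 1010.78 cm⁴.
Radius of gyration: k = √(I/A) = √(1010.78 / 51.24) = 4.44145 cm.

k_y ≈ 4.441 cm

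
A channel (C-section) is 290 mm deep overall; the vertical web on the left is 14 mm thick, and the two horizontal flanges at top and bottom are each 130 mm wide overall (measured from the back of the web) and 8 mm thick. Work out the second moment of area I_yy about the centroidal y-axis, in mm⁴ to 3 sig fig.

I_yy ≈ 7.53 × 10⁶ mm⁴

Split into non-overlapping primitives; take the origin at the lower-left of the bounding box.
Web: 14 × 290, A = 4 060 mm², x = 7 mm, Ī = 66 313 mm⁴.
Top flange (beyond web): 116 × 8, A = 928 mm², x = 72 mm, Ī = 1 040 597 mm⁴.
Bottom flange (beyond web): 116 × 8, A = 928 mm², x = 72 mm, Ī = 1 040 597 mm⁴.
Centroid: x̄ = ΣA·x / ΣA = 27.392 mm.
Transfer each piece to the centroidal y-axis using Ī + A·d² with d = x − 27.392:
  web: d = -20.392 mm → contributes +1 754 624 mm⁴
  top flange (beyond web): d = 44.608 mm → contributes +2 887 187 mm⁴
  bottom flange (beyond web): d = 44.608 mm → contributes +2 887 187 mm⁴
Total I = 7 528 998 mm⁴.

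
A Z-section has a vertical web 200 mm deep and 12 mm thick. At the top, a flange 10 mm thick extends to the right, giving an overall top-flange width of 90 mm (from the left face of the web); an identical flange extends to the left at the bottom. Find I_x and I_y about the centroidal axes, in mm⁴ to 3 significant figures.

Split into non-overlapping primitives; take the origin at the lower-left of the bounding box.
Web: 12 × 200, A = 2 400 mm², y = 100 mm, Ī = 8 000 000 mm⁴.
Top flange (beyond web): 78 × 10, A = 780 mm², y = 195 mm, Ī = 6 500 mm⁴.
Bottom flange (beyond web): 78 × 10, A = 780 mm², y = 5 mm, Ī = 6 500 mm⁴.
Centroid: ȳ = ΣA·y / ΣA = 100 mm.
Transfer each piece to the centroidal x-axis using Ī + A·d² with d = y − 100:
  web: d = 0 mm → contributes +8 000 000 mm⁴
  top flange (beyond web): d = 95 mm → contributes +7 046 000 mm⁴
  bottom flange (beyond web): d = -95 mm → contributes +7 046 000 mm⁴
Total I = 22 092 000 mm⁴.
For the y-axis: x̄ = 84 mm.
Repeating about the centroidal y-axis gives I_y = 3 978 720 mm⁴.

I_x ≈ 2.21 × 10⁷ mm⁴, I_y ≈ 3.98 × 10⁶ mm⁴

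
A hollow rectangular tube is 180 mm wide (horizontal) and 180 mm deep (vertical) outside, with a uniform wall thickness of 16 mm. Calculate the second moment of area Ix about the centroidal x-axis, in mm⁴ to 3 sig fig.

Treat the section as a set of non-overlapping primitives; coordinates are from the bounding-box lower-left.
Outer rectangle: 180 × 180, A = 32 400 mm², y = 90 mm, Ī = 87 480 000 mm⁴.
Inner void (subtracted): 148 × 148, A = 21 904 mm², y = 90 mm, Ī = 39 982 101 mm⁴.
By symmetry the centroid is at mid-height, ȳ = 90 mm.
All pieces are centred on the centroidal x-axis, so I = ΣĪ (holes subtracted) = 47 497 899 mm⁴.

Ix ≈ 4.75 × 10⁷ mm⁴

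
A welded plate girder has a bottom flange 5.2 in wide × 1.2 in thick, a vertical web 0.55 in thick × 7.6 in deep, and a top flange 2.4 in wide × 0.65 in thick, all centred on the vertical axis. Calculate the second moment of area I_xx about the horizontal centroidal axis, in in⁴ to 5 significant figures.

Split into non-overlapping primitives; take the origin at the lower-left of the bounding box.
Bottom plate: 5.2 × 1.2, A = 6.24 in², y = 0.6 in, Ī = 0.7488 in⁴.
Web plate: 0.55 × 7.6, A = 4.18 in², y = 5 in, Ī = 20.11973 in⁴.
Top plate: 2.4 × 0.65, A = 1.56 in², y = 9.125 in, Ī = 0.054925 in⁴.
Centroid: ȳ = ΣA·y / ΣA = 3.245326 in.
Transfer each piece to the horizontal centroidal axis using Ī + A·d² with d = y − 3.245326:
  bottom plate: d = -2.645326 in → contributes +44.41474 in⁴
  web plate: d = 1.754674 in → contributes +32.98946 in⁴
  top plate: d = 5.879674 in → contributes +53.98502 in⁴
Total I = 131.3892 in⁴.

I_xx ≈ 131.39 in⁴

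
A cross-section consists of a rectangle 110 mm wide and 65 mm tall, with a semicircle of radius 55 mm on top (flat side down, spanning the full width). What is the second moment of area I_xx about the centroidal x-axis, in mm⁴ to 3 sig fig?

Split into non-overlapping primitives; take the origin at the lower-left of the bounding box.
Rectangular body: 110 × 65, A = 7 150 mm², y = 32.5 mm, Ī = 2 517 396 mm⁴.
Semicircular cap: semicircle r = 55, A = 4751.7 mm², y = 88.343 mm, Ī = 1 004 345 mm⁴.
Centroid: ȳ = ΣA·y / ΣA = 54.795 mm.
Transfer each piece to the centroidal x-axis using Ī + A·d² with d = y − 54.795:
  rectangular body: d = -22.295 mm → contributes +6 071 374 mm⁴
  semicircular cap: d = 33.548 mm → contributes +6 352 150 mm⁴
Total I = 12 423 524 mm⁴.

I_xx ≈ 1.24 × 10⁷ mm⁴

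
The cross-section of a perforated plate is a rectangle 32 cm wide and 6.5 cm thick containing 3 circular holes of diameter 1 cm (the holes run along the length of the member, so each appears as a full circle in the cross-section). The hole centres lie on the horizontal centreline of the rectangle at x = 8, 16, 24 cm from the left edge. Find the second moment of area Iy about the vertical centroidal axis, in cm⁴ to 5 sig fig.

Treat the section as a set of non-overlapping primitives; coordinates are from the bounding-box lower-left.
Plate: 32 × 6.5, A = 208 cm², x = 16 cm, Ī = 17749.33 cm⁴.
Hole 1 (subtracted): ⌀1, A = 0.7853982 cm², x = 8 cm, Ī = 0.04908739 cm⁴.
Hole 2 (subtracted): ⌀1, A = 0.7853982 cm², x = 16 cm, Ī = 0.04908739 cm⁴.
Hole 3 (subtracted): ⌀1, A = 0.7853982 cm², x = 24 cm, Ī = 0.04908739 cm⁴.
By symmetry the centroid is at mid-width, x̄ = 16 cm.
Transfer each piece to the vertical centroidal axis using Ī + A·d² with d = x − 16:
  plate: d = 0 cm → contributes +17749.33 cm⁴
  hole 1: d = -8 cm → contributes −50.31457 cm⁴
  hole 2: d = 0 cm → contributes −0.04908739 cm⁴
  hole 3: d = 8 cm → contributes −50.31457 cm⁴
Total I = 17648.66 cm⁴.

Iy ≈ 1.7649 × 10⁴ cm⁴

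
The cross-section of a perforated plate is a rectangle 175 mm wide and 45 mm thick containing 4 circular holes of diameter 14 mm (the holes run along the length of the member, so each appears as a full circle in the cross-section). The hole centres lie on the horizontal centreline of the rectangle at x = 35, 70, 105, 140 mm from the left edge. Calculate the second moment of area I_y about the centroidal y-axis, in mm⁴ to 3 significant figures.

I_y ≈ 1.91 × 10⁷ mm⁴

Split into non-overlapping primitives; take the origin at the lower-left of the bounding box.
Plate: 175 × 45, A = 7 875 mm², x = 87.5 mm, Ī = 20 097 656 mm⁴.
Hole 1 (subtracted): ⌀14, A = 153.94 mm², x = 35 mm, Ī = 1885.7 mm⁴.
Hole 2 (subtracted): ⌀14, A = 153.94 mm², x = 70 mm, Ī = 1885.7 mm⁴.
Hole 3 (subtracted): ⌀14, A = 153.94 mm², x = 105 mm, Ī = 1885.7 mm⁴.
Hole 4 (subtracted): ⌀14, A = 153.94 mm², x = 140 mm, Ī = 1885.7 mm⁴.
By symmetry the centroid is at mid-width, x̄ = 87.5 mm.
Transfer each piece to the centroidal y-axis using Ī + A·d² with d = x − 87.5:
  plate: d = 0 mm → contributes +20 097 656 mm⁴
  hole 1: d = -52.5 mm → contributes −426 177 mm⁴
  hole 2: d = -17.5 mm → contributes −49 029 mm⁴
  hole 3: d = 17.5 mm → contributes −49 029 mm⁴
  hole 4: d = 52.5 mm → contributes −426 177 mm⁴
Total I = 19 147 243 mm⁴.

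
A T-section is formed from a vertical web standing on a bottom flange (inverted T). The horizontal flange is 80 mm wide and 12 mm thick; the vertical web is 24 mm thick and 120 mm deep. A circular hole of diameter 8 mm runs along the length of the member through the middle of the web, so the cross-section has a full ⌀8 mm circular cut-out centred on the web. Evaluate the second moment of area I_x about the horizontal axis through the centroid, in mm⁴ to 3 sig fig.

Decompose the section into non-overlapping parts with the origin at the bottom-left of its bounding rectangle.
Flange: 80 × 12, A = 960 mm², y = 6 mm, Ī = 11 520 mm⁴.
Web: 24 × 120, A = 2 880 mm², y = 72 mm, Ī = 3 456 000 mm⁴.
Hole (subtracted): ⌀8, A = 50.265 mm², y = 72 mm, Ī = 201.06 mm⁴.
Centroid: ȳ = ΣA·y / ΣA = 55.281 mm.
Transfer each piece to the horizontal axis through the centroid using Ī + A·d² with d = y − 55.281:
  flange: d = -49.281 mm → contributes +2 343 007 mm⁴
  web: d = 16.719 mm → contributes +4 261 017 mm⁴
  hole: d = 16.719 mm → contributes −14 251 mm⁴
Total I = 6 589 773 mm⁴.

I_x ≈ 6.59 × 10⁶ mm⁴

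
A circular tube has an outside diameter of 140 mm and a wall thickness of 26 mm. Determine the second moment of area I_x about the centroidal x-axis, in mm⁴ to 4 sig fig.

Break the section into simple shapes (no overlaps), measuring from the bottom-left corner of the bounding box.
Outer circle: ⌀140, A = 15393.8 mm², y = 70 mm, Ī = 18 857 410 mm⁴.
Bore (subtracted): ⌀88, A = 6082.12 mm², y = 70 mm, Ī = 2 943 748 mm⁴.
By symmetry the centroid is at mid-height, ȳ = 70 mm.
All pieces are centred on the centroidal x-axis, so I = ΣĪ (holes subtracted) = 15 913 662 mm⁴.

I_x ≈ 1.591 × 10⁷ mm⁴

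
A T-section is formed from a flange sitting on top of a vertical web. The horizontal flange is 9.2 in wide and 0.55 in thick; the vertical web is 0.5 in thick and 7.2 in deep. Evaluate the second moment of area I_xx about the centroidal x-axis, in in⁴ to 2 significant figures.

Decompose the section into non-overlapping parts with the origin at the bottom-left of its bounding rectangle.
Flange: 9.2 × 0.55, A = 5.06 in², y = 7.475 in, Ī = 0.1276 in⁴.
Web: 0.5 × 7.2, A = 3.6 in², y = 3.6 in, Ī = 15.55 in⁴.
Centroid: ȳ = ΣA·y / ΣA = 5.864 in.
Transfer each piece to the centroidal x-axis using Ī + A·d² with d = y − 5.864:
  flange: d = 1.611 in → contributes +13.26 in⁴
  web: d = -2.264 in → contributes +34.01 in⁴
Total I = 47.26 in⁴.

I_xx ≈ 47 in⁴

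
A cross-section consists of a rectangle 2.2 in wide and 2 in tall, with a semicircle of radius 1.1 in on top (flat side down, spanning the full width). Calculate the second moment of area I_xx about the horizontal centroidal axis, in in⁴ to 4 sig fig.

Break the section into simple shapes (no overlaps), measuring from the bottom-left corner of the bounding box.
Rectangular body: 2.2 × 2, A = 4.4 in², y = 1 in, Ī = 1.46667 in⁴.
Semicircular cap: semicircle r = 1.1, A = 1.90066 in², y = 2.46685 in, Ī = 0.160695 in⁴.
Centroid: ȳ = ΣA·y / ΣA = 1.44249 in.
Transfer each piece to the horizontal centroidal axis using Ī + A·d² with d = y − 1.44249:
  rectangular body: d = -0.442493 in → contributes +2.32819 in⁴
  semicircular cap: d = 1.02436 in → contributes +2.15509 in⁴
Total I = 4.48328 in⁴.

I_xx ≈ 4.483 in⁴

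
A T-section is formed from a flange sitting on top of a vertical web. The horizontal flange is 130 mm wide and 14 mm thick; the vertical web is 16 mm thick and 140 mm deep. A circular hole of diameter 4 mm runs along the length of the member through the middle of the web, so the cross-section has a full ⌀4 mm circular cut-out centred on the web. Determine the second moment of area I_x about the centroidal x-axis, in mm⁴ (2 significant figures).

Treat the section as a set of non-overlapping primitives; coordinates are from the bounding-box lower-left.
Flange: 130 × 14, A = 1 820 mm², y = 147 mm, Ī = 29 727 mm⁴.
Web: 16 × 140, A = 2 240 mm², y = 70 mm, Ī = 3 658 667 mm⁴.
Hole (subtracted): ⌀4, A = 12.57 mm², y = 70 mm, Ī = 12.57 mm⁴.
Centroid: ȳ = ΣA·y / ΣA = 104.6 mm.
Transfer each piece to the centroidal x-axis using Ī + A·d² with d = y − 104.6:
  flange: d = 42.38 mm → contributes +3 297 884 mm⁴
  web: d = -34.62 mm → contributes +6 344 090 mm⁴
  hole: d = -34.62 mm → contributes −15 078 mm⁴
Total I = 9 626 896 mm⁴.

I_x ≈ 9.6 × 10⁶ mm⁴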